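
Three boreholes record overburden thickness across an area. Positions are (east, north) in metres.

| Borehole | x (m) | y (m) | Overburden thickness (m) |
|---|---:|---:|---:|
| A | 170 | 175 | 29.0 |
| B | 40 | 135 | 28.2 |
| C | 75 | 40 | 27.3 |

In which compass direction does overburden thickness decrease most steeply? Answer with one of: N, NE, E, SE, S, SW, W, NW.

S

Differences from A: to B (Δx, Δy, Δh) = (-130, -40, -0.8); to C = (-95, -135, -1.7).
Determinant of the coordinate differences = (-130)·(-135) − (-95)·(-40) = 13750.
∂d/∂x = [(-0.8)·(-135) − (-1.7)·(-40)] / 13750 = +0.002909
∂d/∂y = [(-130)·(-1.7) − (-95)·(-0.8)] / 13750 = +0.01055
Steepest decrease is along −∇f = (-0.002909 E, -0.01055 N) → south.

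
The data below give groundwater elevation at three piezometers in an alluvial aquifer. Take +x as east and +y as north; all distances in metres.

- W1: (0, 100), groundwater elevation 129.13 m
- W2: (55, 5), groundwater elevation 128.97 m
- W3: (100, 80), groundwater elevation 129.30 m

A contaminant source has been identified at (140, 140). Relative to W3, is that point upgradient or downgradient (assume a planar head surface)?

Taking W1 as reference: W2−W1 = (55, -95, -0.16); W3−W1 = (100, -20, +0.17).
Determinant of the coordinate differences = 55·(-20) − 100·(-95) = 8400.
∂h/∂x = [(-0.16)·(-20) − (+0.17)·(-95)] / 8400 = +0.002304
∂h/∂y = [55·(+0.17) − 100·(-0.16)] / 8400 = +0.003018
Head at (140, 140) = 129.13 + (+0.002304)·(140) + (+0.003018)·(40) = 129.57 m.
That is higher than the 129.30 m at W3, so the point is upgradient.

upgradient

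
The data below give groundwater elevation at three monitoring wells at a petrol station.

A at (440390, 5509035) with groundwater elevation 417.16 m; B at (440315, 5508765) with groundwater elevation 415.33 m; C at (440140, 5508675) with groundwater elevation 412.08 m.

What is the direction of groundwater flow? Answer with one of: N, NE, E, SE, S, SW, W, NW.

With h = a·x + b·y + c and A as origin, the differences give:
  (-75)·a + (-270)·b = -1.83
  (-250)·a + (-360)·b = -5.08
Eliminate b (×(-360) and ×(-270), subtract): -40500·a = -712.800 → a = ∂h/∂x = +0.01760
Back-substitute: b = ∂h/∂y = +0.001889.
Flow = −∇h = (-0.01760 east, -0.001889 north), which points west.

W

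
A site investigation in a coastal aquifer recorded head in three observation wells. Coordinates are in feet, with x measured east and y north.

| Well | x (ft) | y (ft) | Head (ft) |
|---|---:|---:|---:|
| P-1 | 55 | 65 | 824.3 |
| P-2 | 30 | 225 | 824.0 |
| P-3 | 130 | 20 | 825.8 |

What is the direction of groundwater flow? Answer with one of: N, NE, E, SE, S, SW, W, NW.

W

With h = a·x + b·y + c and P-1 as origin, the differences give:
  (-25)·a + 160·b = -0.3
  75·a + (-45)·b = +1.5
Eliminate b (×(-45) and ×160, subtract): -10875·a = -226.50 → a = ∂h/∂x = +0.02083
Back-substitute: b = ∂h/∂y = +0.001379.
Flow = −∇h = (-0.02083 east, -0.001379 north), which points west.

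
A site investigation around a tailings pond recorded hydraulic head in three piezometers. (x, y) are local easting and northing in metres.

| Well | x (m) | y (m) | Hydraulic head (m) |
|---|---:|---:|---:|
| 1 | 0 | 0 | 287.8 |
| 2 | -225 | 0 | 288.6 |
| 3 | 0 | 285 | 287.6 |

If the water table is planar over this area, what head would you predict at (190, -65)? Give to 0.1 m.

287.2 m

∂h/∂x = (288.6 − 287.8) / (-225 − 0) = -0.003556
∂h/∂y = (287.6 − 287.8) / (285 − 0) = -0.0007018
h(190, -65) = 287.8 + (-0.003556)·(190) + (-0.0007018)·(-65) = 287.8 -0.676 +0.046 = 287.170 m.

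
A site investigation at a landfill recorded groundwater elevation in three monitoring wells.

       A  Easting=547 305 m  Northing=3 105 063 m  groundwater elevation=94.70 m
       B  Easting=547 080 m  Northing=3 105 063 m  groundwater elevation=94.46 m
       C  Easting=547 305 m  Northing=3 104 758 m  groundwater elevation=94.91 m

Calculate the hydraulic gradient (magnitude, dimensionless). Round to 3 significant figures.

∂h/∂x = (94.46 − 94.70) / (547080 − 547305) = +0.001067
∂h/∂y = (94.91 − 94.70) / (3104758 − 3105063) = -0.0006885
|∇h| = √(0.001067² + -0.0006885²) = 0.00127

0.00127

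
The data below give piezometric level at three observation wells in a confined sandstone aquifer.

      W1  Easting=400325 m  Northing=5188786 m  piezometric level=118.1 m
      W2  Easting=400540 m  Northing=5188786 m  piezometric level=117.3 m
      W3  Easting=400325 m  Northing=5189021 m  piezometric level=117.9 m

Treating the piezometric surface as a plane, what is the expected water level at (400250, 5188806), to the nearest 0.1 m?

∂h/∂x = (117.3 − 118.1) / (400540 − 400325) = -0.003721
∂h/∂y = (117.9 − 118.1) / (5189021 − 5188786) = -0.0008511
h(400250, 5188806) = 118.1 + (-0.003721)·(-75) + (-0.0008511)·(20) = 118.1 +0.279 -0.017 = 118.362 m.

118.4 m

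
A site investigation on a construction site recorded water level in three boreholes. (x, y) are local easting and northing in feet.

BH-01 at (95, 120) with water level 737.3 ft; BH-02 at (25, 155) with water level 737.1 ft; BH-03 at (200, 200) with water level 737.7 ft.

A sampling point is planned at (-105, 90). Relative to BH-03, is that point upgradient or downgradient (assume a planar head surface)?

Differences from BH-01: to BH-02 (Δx, Δy, Δh) = (-70, 35, -0.2); to BH-03 = (105, 80, +0.4).
Solve a·Δx + b·Δy = Δh: det = (-70)·80 − 105·35 = -9275.
∂h/∂x = [(-0.2)·80 − (+0.4)·35] / -9275 = +0.003235
∂h/∂y = [(-70)·(+0.4) − 105·(-0.2)] / -9275 = +0.0007547
Head at (-105, 90) = 737.3 + (+0.003235)·(-200) + (+0.0007547)·(-30) = 736.63 ft.
That is lower than the 737.7 ft at BH-03, so the point is downgradient.

downgradient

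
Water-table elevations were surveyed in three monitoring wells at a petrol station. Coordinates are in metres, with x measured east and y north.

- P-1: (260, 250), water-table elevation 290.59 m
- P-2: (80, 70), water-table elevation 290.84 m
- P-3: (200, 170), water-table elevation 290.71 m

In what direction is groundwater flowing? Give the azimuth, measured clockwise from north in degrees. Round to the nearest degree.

346°

Differences from P-1: to P-2 (Δx, Δy, Δh) = (-180, -180, +0.25); to P-3 = (-60, -80, +0.12).
Solve a·Δx + b·Δy = Δh: det = (-180)·(-80) − (-60)·(-180) = 3600.
∂h/∂x = [(+0.25)·(-80) − (+0.12)·(-180)] / 3600 = +0.0004444
∂h/∂y = [(-180)·(+0.12) − (-60)·(+0.25)] / 3600 = -0.001833
Flow direction (−∇h) has components (-0.0004444 E, +0.001833 N).
Azimuth = atan2(E, N) = atan2(-0.0004444, +0.001833) = 346.4° ≈ 346°.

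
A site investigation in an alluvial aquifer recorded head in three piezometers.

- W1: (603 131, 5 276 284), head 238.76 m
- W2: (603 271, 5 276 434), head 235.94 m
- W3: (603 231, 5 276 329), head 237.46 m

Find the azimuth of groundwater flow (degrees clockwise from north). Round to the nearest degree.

034°

Differences from W1: to W2 (Δx, Δy, Δh) = (140, 150, -2.82); to W3 = (100, 45, -1.30).
Solve a·Δx + b·Δy = Δh: det = 140·45 − 100·150 = -8700.
∂h/∂x = [(-2.82)·45 − (-1.30)·150] / -8700 = -0.007828
∂h/∂y = [140·(-1.30) − 100·(-2.82)] / -8700 = -0.01149
Flow direction (−∇h) has components (+0.007828 E, +0.01149 N).
Azimuth = atan2(E, N) = atan2(+0.007828, +0.01149) = 34.3° ≈ 034°.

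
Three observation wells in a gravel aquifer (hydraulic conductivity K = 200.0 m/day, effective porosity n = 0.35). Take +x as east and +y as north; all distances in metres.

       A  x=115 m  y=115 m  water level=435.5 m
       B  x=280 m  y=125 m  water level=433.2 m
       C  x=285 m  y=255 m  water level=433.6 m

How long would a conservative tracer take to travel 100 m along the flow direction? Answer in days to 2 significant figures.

With h = a·x + b·y + c and A as origin, the differences give:
  165·a + 10·b = -2.3
  170·a + 140·b = -1.9
Eliminate b (×140 and ×10, subtract): 21400·a = -303.00 → a = ∂h/∂x = -0.01416
Back-substitute: b = ∂h/∂y = +0.003621.
|∇h| = √(-0.01416² + 0.003621²) = 0.01462
Seepage velocity v = K·i/n = 200.0 × 0.01462 / 0.35 = 8.354 m/day.
t = 100 / 8.354 = 11.97 days.

12 days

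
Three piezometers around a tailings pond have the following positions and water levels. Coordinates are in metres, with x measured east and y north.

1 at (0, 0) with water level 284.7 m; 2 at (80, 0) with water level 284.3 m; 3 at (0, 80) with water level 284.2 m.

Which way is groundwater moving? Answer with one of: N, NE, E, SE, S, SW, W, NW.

NE

∂h/∂x = (284.3 − 284.7) / (80 − 0) = -0.005000
∂h/∂y = (284.2 − 284.7) / (80 − 0) = -0.006250
Flow = −∇h = (+0.005000 east, +0.006250 north), which points northeast.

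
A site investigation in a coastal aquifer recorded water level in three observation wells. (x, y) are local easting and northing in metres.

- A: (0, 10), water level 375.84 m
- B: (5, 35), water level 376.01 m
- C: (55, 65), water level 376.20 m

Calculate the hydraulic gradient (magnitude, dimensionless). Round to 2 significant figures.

0.0069

Differences from A: to B (Δx, Δy, Δh) = (5, 25, +0.17); to C = (55, 55, +0.36).
Determinant of the coordinate differences = 5·55 − 55·25 = -1100.
∂h/∂x = [(+0.17)·55 − (+0.36)·25] / -1100 = -0.0003182
∂h/∂y = [5·(+0.36) − 55·(+0.17)] / -1100 = +0.006864
|∇h| = √(-0.0003182² + 0.006864²) = 0.006871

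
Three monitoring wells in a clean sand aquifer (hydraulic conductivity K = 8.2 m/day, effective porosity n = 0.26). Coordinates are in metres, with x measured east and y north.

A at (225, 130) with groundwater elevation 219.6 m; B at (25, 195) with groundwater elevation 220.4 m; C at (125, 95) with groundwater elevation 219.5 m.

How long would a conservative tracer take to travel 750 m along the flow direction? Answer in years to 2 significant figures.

8.6 years

Differences from A: to B (Δx, Δy, Δh) = (-200, 65, +0.8); to C = (-100, -35, -0.1).
Determinant of the coordinate differences = (-200)·(-35) − (-100)·65 = 13500.
∂h/∂x = [(+0.8)·(-35) − (-0.1)·65] / 13500 = -0.001593
∂h/∂y = [(-200)·(-0.1) − (-100)·(+0.8)] / 13500 = +0.007407
|∇h| = √(-0.001593² + 0.007407²) = 0.007576
Seepage velocity v = K·i/n = 8.2 × 0.007576 / 0.26 = 0.2389 m/day.
t = 750 / 0.2389 = 3139 days = 8.59 years.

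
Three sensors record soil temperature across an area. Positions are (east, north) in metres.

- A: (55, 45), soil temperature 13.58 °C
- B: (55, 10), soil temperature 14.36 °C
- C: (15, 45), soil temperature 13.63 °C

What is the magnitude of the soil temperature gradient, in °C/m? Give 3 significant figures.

0.0223 °C/m

Differences from A: to B (Δx, Δy, Δh) = (0, -35, +0.78); to C = (-40, 0, +0.05).
Solve a·Δx + b·Δy = ΔT: det = 0·0 − (-40)·(-35) = -1400.
∂T/∂x = [(+0.78)·0 − (+0.05)·(-35)] / -1400 = -0.001250
∂T/∂y = [0·(+0.05) − (-40)·(+0.78)] / -1400 = -0.02229
|∇f| = √(-0.001250² + -0.02229²) = 0.02233 °C/m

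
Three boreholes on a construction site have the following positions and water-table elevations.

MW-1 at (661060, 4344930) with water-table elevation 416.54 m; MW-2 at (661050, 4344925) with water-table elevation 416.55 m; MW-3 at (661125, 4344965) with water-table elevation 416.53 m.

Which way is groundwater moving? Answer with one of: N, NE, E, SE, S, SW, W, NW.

Three-point gradient (reference MW-1): Δ to MW-2 = (-10, -5, +0.01), Δ to MW-3 = (65, 35, -0.01).
∂h/∂x = -0.01200, ∂h/∂y = +0.02200 (det = -25).
Flow = −∇h = (+0.01200 east, -0.02200 north), which points southeast.

SE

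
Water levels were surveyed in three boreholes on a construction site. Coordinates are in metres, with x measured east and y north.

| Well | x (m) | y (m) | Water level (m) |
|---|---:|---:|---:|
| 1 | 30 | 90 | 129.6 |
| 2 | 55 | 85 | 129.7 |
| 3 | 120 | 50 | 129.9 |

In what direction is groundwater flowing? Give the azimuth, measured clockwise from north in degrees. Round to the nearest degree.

Taking 1 as reference: 2−1 = (25, -5, +0.1); 3−1 = (90, -40, +0.3).
Determinant of the coordinate differences = 25·(-40) − 90·(-5) = -550.
∂h/∂x = [(+0.1)·(-40) − (+0.3)·(-5)] / -550 = +0.004545
∂h/∂y = [25·(+0.3) − 90·(+0.1)] / -550 = +0.002727
Flow direction (−∇h) has components (-0.004545 E, -0.002727 N).
Azimuth = atan2(E, N) = atan2(-0.004545, -0.002727) = 239.0° ≈ 239°.

239°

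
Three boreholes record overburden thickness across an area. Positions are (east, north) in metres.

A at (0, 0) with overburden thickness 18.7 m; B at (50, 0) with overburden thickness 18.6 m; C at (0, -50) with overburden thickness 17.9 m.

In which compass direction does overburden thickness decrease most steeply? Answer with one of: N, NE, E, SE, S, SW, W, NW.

∂d/∂x = (18.6 − 18.7) / (50 − 0) = -0.002000
∂d/∂y = (17.9 − 18.7) / (-50 − 0) = +0.01600
Steepest decrease is along −∇f = (+0.002000 E, -0.01600 N) → south.

S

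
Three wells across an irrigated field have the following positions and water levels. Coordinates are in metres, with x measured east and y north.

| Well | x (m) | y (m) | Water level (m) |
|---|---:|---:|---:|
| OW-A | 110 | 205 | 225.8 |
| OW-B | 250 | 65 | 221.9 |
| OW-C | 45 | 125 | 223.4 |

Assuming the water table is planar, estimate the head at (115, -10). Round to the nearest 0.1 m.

219.6 m

Taking OW-A as reference: OW-B−OW-A = (140, -140, -3.9); OW-C−OW-A = (-65, -80, -2.4).
Solve a·Δx + b·Δy = Δh: det = 140·(-80) − (-65)·(-140) = -20300.
∂h/∂x = [(-3.9)·(-80) − (-2.4)·(-140)] / -20300 = +0.001182
∂h/∂y = [140·(-2.4) − (-65)·(-3.9)] / -20300 = +0.02904
h(115, -10) = 225.8 + (+0.001182)·(5) + (+0.02904)·(-215) = 225.8 +0.006 -6.243 = 219.562 m.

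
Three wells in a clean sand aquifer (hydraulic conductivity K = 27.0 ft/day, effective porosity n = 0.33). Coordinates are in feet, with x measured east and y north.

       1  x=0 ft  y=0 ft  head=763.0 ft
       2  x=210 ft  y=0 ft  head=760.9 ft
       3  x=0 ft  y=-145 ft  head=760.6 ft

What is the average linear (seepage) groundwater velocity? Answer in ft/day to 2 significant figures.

∂h/∂x = (760.9 − 763.0) / (210 − 0) = -0.01000
∂h/∂y = (760.6 − 763.0) / (-145 − 0) = +0.01655
|∇h| = √(-0.01000² + 0.01655²) = 0.01934
Seepage velocity v = K·i/n = 27.0 × 0.01934 / 0.33 = 1.582 ft/day.

1.6 ft/day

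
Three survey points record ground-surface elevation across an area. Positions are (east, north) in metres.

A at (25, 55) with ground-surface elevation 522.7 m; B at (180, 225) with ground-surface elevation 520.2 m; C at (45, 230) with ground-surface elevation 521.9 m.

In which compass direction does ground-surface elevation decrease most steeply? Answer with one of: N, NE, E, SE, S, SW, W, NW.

E

Differences from A: to B (Δx, Δy, Δh) = (155, 170, -2.5); to C = (20, 175, -0.8).
Solve a·Δx + b·Δy = Δz: det = 155·175 − 20·170 = 23725.
∂z/∂x = [(-2.5)·175 − (-0.8)·170] / 23725 = -0.01271
∂z/∂y = [155·(-0.8) − 20·(-2.5)] / 23725 = -0.003119
Steepest decrease is along −∇f = (+0.01271 E, +0.003119 N) → east.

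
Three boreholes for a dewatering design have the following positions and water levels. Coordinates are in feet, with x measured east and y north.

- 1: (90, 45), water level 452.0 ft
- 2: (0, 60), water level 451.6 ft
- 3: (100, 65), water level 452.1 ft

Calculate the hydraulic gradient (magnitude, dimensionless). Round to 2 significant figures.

Differences from 1: to 2 (Δx, Δy, Δh) = (-90, 15, -0.4); to 3 = (10, 20, +0.1).
Determinant of the coordinate differences = (-90)·20 − 10·15 = -1950.
∂h/∂x = [(-0.4)·20 − (+0.1)·15] / -1950 = +0.004872
∂h/∂y = [(-90)·(+0.1) − 10·(-0.4)] / -1950 = +0.002564
|∇h| = √(0.004872² + 0.002564²) = 0.005505

0.0055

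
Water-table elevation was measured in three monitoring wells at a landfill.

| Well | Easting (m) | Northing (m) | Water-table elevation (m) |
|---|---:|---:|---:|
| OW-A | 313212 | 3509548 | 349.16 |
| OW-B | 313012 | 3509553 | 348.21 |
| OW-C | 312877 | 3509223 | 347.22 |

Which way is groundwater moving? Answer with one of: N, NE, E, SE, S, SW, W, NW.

W

With h = a·x + b·y + c and OW-A as origin, the differences give:
  (-200)·a + 5·b = -0.95
  (-335)·a + (-325)·b = -1.94
Eliminate b (×(-325) and ×5, subtract): 66675·a = 318.450 → a = ∂h/∂x = +0.004776
Back-substitute: b = ∂h/∂y = +0.001046.
Flow = −∇h = (-0.004776 east, -0.001046 north), which points west.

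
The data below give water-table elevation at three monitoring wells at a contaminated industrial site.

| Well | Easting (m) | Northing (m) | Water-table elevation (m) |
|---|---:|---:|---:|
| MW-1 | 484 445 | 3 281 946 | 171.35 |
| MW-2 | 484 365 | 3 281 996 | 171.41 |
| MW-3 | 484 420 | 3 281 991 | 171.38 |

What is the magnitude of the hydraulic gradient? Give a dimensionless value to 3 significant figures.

Differences from MW-1: to MW-2 (Δx, Δy, Δh) = (-80, 50, +0.06); to MW-3 = (-25, 45, +0.03).
Solve a·Δx + b·Δy = Δh: det = (-80)·45 − (-25)·50 = -2350.
∂h/∂x = [(+0.06)·45 − (+0.03)·50] / -2350 = -0.0005106
∂h/∂y = [(-80)·(+0.03) − (-25)·(+0.06)] / -2350 = +0.0003830
|∇h| = √(-0.0005106² + 0.0003830²) = 0.0006383

0.000638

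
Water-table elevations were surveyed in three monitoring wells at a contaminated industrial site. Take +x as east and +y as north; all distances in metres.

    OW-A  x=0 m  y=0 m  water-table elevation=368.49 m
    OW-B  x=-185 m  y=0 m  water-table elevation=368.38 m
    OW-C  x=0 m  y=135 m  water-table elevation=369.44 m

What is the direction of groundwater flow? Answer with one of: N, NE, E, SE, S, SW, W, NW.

S

∂h/∂x = (368.38 − 368.49) / (-185 − 0) = +0.0005946
∂h/∂y = (369.44 − 368.49) / (135 − 0) = +0.007037
Flow = −∇h = (-0.0005946 east, -0.007037 north), which points south.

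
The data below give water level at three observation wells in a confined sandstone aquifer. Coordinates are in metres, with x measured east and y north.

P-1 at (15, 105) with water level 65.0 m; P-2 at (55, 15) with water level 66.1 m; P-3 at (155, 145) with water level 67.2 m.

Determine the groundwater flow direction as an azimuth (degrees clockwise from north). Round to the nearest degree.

285°

With h = a·x + b·y + c and P-1 as origin, the differences give:
  40·a + (-90)·b = +1.1
  140·a + 40·b = +2.2
Eliminate b (×40 and ×(-90), subtract): 14200·a = 242.00 → a = ∂h/∂x = +0.01704
Back-substitute: b = ∂h/∂y = -0.004648.
Flow direction (−∇h) has components (-0.01704 E, +0.004648 N).
Azimuth = atan2(E, N) = atan2(-0.01704, +0.004648) = 285.3° ≈ 285°.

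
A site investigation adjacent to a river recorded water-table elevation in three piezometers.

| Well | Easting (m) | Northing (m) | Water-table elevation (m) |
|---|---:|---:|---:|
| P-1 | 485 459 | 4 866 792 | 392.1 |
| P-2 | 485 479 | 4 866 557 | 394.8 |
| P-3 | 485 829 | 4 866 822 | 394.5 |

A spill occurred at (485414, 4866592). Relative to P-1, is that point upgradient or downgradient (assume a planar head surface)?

upgradient

Taking P-1 as reference: P-2−P-1 = (20, -235, +2.7); P-3−P-1 = (370, 30, +2.4).
Solve a·Δx + b·Δy = Δh: det = 20·30 − 370·(-235) = 87550.
∂h/∂x = [(+2.7)·30 − (+2.4)·(-235)] / 87550 = +0.007367
∂h/∂y = [20·(+2.4) − 370·(+2.7)] / 87550 = -0.01086
Head at (485414, 4866592) = 392.1 + (+0.007367)·(-45) + (-0.01086)·(-200) = 393.94 m.
That is higher than the 392.1 m at P-1, so the point is upgradient.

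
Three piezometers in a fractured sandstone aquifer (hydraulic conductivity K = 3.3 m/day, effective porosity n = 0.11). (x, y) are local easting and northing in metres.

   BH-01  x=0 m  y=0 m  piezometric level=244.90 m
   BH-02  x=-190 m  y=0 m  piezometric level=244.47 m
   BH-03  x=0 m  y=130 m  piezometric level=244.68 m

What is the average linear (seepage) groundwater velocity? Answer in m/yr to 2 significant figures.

∂h/∂x = (244.47 − 244.90) / (-190 − 0) = +0.002263
∂h/∂y = (244.68 − 244.90) / (130 − 0) = -0.001692
|∇h| = √(0.002263² + -0.001692²) = 0.002826
Seepage velocity v = K·i/n = 3.3 × 0.002826 / 0.11 = 0.08478 m/day = 30.97 m/yr.

31 m/yr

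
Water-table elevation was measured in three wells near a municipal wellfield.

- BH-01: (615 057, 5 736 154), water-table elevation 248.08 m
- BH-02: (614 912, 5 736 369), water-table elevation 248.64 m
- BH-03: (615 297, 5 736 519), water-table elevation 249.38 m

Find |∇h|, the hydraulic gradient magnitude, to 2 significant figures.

Taking BH-01 as reference: BH-02−BH-01 = (-145, 215, +0.56); BH-03−BH-01 = (240, 365, +1.30).
Determinant of the coordinate differences = (-145)·365 − 240·215 = -104525.
∂h/∂x = [(+0.56)·365 − (+1.30)·215] / -104525 = +0.0007185
∂h/∂y = [(-145)·(+1.30) − 240·(+0.56)] / -104525 = +0.003089
|∇h| = √(0.0007185² + 0.003089²) = 0.003171

0.0032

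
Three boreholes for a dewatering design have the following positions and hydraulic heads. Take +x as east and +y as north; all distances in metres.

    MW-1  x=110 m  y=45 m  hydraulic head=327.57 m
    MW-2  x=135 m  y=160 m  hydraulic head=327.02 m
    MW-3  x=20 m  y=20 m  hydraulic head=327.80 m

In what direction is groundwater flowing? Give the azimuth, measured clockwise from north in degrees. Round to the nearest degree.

Taking MW-1 as reference: MW-2−MW-1 = (25, 115, -0.55); MW-3−MW-1 = (-90, -25, +0.23).
Solve a·Δx + b·Δy = Δh: det = 25·(-25) − (-90)·115 = 9725.
∂h/∂x = [(-0.55)·(-25) − (+0.23)·115] / 9725 = -0.001306
∂h/∂y = [25·(+0.23) − (-90)·(-0.55)] / 9725 = -0.004499
Flow direction (−∇h) has components (+0.001306 E, +0.004499 N).
Azimuth = atan2(E, N) = atan2(+0.001306, +0.004499) = 16.2° ≈ 016°.

016°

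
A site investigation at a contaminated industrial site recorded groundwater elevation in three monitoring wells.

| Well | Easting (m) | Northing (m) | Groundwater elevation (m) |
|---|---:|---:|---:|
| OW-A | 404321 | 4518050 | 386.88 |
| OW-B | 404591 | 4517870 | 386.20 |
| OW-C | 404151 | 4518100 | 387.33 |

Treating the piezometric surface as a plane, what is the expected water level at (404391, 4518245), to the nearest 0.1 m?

386.6 m

Taking OW-A as reference: OW-B−OW-A = (270, -180, -0.68); OW-C−OW-A = (-170, 50, +0.45).
Solve a·Δx + b·Δy = Δh: det = 270·50 − (-170)·(-180) = -17100.
∂h/∂x = [(-0.68)·50 − (+0.45)·(-180)] / -17100 = -0.002749
∂h/∂y = [270·(+0.45) − (-170)·(-0.68)] / -17100 = -0.0003450
h(404391, 4518245) = 386.88 + (-0.002749)·(70) + (-0.0003450)·(195) = 386.88 -0.192 -0.067 = 386.620 m.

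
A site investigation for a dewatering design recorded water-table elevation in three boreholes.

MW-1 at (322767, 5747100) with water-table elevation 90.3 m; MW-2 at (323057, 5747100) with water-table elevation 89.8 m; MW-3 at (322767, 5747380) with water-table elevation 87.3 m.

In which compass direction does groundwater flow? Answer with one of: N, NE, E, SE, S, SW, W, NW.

N

∂h/∂x = (89.8 − 90.3) / (323057 − 322767) = -0.001724
∂h/∂y = (87.3 − 90.3) / (5747380 − 5747100) = -0.01071
Flow = −∇h = (+0.001724 east, +0.01071 north), which points north.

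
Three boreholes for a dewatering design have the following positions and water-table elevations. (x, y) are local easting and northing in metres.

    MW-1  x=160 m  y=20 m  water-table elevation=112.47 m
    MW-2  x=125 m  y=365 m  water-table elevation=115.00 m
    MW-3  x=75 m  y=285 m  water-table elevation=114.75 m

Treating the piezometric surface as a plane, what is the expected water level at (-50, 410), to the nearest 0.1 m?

116.3 m

With h = a·x + b·y + c and MW-1 as origin, the differences give:
  (-35)·a + 345·b = +2.53
  (-85)·a + 265·b = +2.28
Eliminate b (×265 and ×345, subtract): 20050·a = -116.150 → a = ∂h/∂x = -0.005793
Back-substitute: b = ∂h/∂y = +0.006746.
h(-50, 410) = 112.47 + (-0.005793)·(-210) + (+0.006746)·(390) = 112.47 +1.217 +2.631 = 116.317 m.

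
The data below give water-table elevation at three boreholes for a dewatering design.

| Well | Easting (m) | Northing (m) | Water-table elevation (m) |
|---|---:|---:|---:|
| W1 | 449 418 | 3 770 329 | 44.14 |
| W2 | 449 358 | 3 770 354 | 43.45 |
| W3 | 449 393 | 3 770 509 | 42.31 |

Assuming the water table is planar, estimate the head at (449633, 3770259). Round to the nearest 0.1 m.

46.4 m

Taking W1 as reference: W2−W1 = (-60, 25, -0.69); W3−W1 = (-25, 180, -1.83).
Determinant of the coordinate differences = (-60)·180 − (-25)·25 = -10175.
∂h/∂x = [(-0.69)·180 − (-1.83)·25] / -10175 = +0.007710
∂h/∂y = [(-60)·(-1.83) − (-25)·(-0.69)] / -10175 = -0.009096
h(449633, 3770259) = 44.14 + (+0.007710)·(215) + (-0.009096)·(-70) = 44.14 +1.658 +0.637 = 46.434 m.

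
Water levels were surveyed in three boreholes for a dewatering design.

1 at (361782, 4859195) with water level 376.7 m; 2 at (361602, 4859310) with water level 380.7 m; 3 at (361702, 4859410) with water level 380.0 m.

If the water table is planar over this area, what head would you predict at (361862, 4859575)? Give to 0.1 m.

378.9 m

Differences from 1: to 2 (Δx, Δy, Δh) = (-180, 115, +4.0); to 3 = (-80, 215, +3.3).
Solve a·Δx + b·Δy = Δh: det = (-180)·215 − (-80)·115 = -29500.
∂h/∂x = [(+4.0)·215 − (+3.3)·115] / -29500 = -0.01629
∂h/∂y = [(-180)·(+3.3) − (-80)·(+4.0)] / -29500 = +0.009288
h(361862, 4859575) = 376.7 + (-0.01629)·(80) + (+0.009288)·(380) = 376.7 -1.303 +3.529 = 378.926 m.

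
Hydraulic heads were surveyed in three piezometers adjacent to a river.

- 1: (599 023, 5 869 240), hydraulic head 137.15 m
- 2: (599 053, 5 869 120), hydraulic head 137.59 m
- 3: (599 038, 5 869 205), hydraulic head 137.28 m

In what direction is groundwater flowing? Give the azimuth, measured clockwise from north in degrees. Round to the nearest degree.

356°

Taking 1 as reference: 2−1 = (30, -120, +0.44); 3−1 = (15, -35, +0.13).
Solve a·Δx + b·Δy = Δh: det = 30·(-35) − 15·(-120) = 750.
∂h/∂x = [(+0.44)·(-35) − (+0.13)·(-120)] / 750 = +0.0002667
∂h/∂y = [30·(+0.13) − 15·(+0.44)] / 750 = -0.003600
Flow direction (−∇h) has components (-0.0002667 E, +0.003600 N).
Azimuth = atan2(E, N) = atan2(-0.0002667, +0.003600) = 355.8° ≈ 356°.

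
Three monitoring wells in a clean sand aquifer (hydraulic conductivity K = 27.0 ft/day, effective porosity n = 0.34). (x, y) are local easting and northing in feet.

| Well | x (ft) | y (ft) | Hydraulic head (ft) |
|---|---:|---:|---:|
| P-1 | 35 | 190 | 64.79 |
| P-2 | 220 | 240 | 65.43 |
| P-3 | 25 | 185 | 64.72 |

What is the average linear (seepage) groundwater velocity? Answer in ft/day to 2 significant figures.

1.2 ft/day

Differences from P-1: to P-2 (Δx, Δy, Δh) = (185, 50, +0.64); to P-3 = (-10, -5, -0.07).
Determinant of the coordinate differences = 185·(-5) − (-10)·50 = -425.
∂h/∂x = [(+0.64)·(-5) − (-0.07)·50] / -425 = -0.0007059
∂h/∂y = [185·(-0.07) − (-10)·(+0.64)] / -425 = +0.01541
|∇h| = √(-0.0007059² + 0.01541²) = 0.01543
Seepage velocity v = K·i/n = 27.0 × 0.01543 / 0.34 = 1.225 ft/day.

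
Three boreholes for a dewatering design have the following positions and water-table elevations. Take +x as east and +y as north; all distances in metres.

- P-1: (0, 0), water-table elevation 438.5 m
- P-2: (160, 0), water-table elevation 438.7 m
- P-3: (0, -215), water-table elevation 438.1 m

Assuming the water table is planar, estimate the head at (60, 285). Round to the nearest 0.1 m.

∂h/∂x = (438.7 − 438.5) / (160 − 0) = +0.001250
∂h/∂y = (438.1 − 438.5) / (-215 − 0) = +0.001860
h(60, 285) = 438.5 + (+0.001250)·(60) + (+0.001860)·(285) = 438.5 +0.075 +0.530 = 439.105 m.

439.1 m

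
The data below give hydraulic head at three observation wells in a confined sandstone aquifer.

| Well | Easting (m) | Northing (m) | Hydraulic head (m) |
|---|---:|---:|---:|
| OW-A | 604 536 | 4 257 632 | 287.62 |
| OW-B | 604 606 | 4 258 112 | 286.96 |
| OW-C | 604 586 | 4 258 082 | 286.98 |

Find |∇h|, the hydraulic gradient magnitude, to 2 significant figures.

Three-point gradient (reference OW-A): Δ to OW-B = (70, 480, -0.66), Δ to OW-C = (50, 450, -0.64).
∂h/∂x = +0.001360, ∂h/∂y = -0.001573 (det = 7500).
|∇h| = √(0.001360² + -0.001573²) = 0.002079

0.0021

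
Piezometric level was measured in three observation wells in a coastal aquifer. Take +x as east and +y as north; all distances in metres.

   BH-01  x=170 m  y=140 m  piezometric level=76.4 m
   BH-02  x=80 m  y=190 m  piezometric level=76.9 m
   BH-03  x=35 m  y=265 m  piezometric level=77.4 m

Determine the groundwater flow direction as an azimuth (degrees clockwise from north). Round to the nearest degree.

Taking BH-01 as reference: BH-02−BH-01 = (-90, 50, +0.5); BH-03−BH-01 = (-135, 125, +1.0).
Solve a·Δx + b·Δy = Δh: det = (-90)·125 − (-135)·50 = -4500.
∂h/∂x = [(+0.5)·125 − (+1.0)·50] / -4500 = -0.002778
∂h/∂y = [(-90)·(+1.0) − (-135)·(+0.5)] / -4500 = +0.005000
Flow direction (−∇h) has components (+0.002778 E, -0.005000 N).
Azimuth = atan2(E, N) = atan2(+0.002778, -0.005000) = 150.9° ≈ 151°.

151°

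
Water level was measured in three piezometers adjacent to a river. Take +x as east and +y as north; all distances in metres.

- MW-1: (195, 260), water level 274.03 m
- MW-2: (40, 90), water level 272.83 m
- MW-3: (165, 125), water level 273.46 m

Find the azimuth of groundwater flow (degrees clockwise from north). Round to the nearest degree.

With h = a·x + b·y + c and MW-1 as origin, the differences give:
  (-155)·a + (-170)·b = -1.20
  (-30)·a + (-135)·b = -0.57
Eliminate b (×(-135) and ×(-170), subtract): 15825·a = 65.100 → a = ∂h/∂x = +0.004114
Back-substitute: b = ∂h/∂y = +0.003308.
Flow direction (−∇h) has components (-0.004114 E, -0.003308 N).
Azimuth = atan2(E, N) = atan2(-0.004114, -0.003308) = 231.2° ≈ 231°.

231°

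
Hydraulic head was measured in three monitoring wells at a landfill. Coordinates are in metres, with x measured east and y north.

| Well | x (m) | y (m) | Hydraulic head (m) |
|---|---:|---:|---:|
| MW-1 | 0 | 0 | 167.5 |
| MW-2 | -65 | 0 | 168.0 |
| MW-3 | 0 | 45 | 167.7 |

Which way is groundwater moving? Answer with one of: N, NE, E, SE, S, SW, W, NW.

∂h/∂x = (168.0 − 167.5) / (-65 − 0) = -0.007692
∂h/∂y = (167.7 − 167.5) / (45 − 0) = +0.004444
Flow = −∇h = (+0.007692 east, -0.004444 north), which points southeast.

SE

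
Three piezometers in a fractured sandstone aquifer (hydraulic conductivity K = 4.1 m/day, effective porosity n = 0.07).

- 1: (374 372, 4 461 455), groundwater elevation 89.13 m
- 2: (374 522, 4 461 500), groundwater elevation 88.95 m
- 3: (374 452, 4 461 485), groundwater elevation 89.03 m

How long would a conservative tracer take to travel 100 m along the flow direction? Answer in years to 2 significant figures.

Taking 1 as reference: 2−1 = (150, 45, -0.18); 3−1 = (80, 30, -0.10).
Solve a·Δx + b·Δy = Δh: det = 150·30 − 80·45 = 900.
∂h/∂x = [(-0.18)·30 − (-0.10)·45] / 900 = -0.001000
∂h/∂y = [150·(-0.10) − 80·(-0.18)] / 900 = -0.0006667
|∇h| = √(-0.001000² + -0.0006667²) = 0.001202
Seepage velocity v = K·i/n = 4.1 × 0.001202 / 0.07 = 0.0704 m/day.
t = 100 / 0.0704 = 1420 days = 3.89 years.

3.9 years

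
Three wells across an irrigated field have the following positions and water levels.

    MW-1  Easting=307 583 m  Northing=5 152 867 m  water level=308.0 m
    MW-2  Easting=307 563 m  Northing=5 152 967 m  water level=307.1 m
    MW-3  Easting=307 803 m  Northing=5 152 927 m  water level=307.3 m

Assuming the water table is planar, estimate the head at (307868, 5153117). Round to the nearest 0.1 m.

With h = a·x + b·y + c and MW-1 as origin, the differences give:
  (-20)·a + 100·b = -0.9
  220·a + 60·b = -0.7
Eliminate b (×60 and ×100, subtract): -23200·a = 16.00 → a = ∂h/∂x = -0.0006897
Back-substitute: b = ∂h/∂y = -0.009138.
h(307868, 5153117) = 308.0 + (-0.0006897)·(285) + (-0.009138)·(250) = 308.0 -0.197 -2.284 = 305.519 m.

305.5 m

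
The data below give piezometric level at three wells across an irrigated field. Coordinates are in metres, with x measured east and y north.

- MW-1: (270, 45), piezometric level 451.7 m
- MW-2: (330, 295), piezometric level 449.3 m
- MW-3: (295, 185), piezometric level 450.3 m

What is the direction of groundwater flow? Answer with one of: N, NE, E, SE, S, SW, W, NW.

Three-point gradient (reference MW-1): Δ to MW-2 = (60, 250, -2.4), Δ to MW-3 = (25, 140, -1.4).
∂h/∂x = +0.006512, ∂h/∂y = -0.01116 (det = 2150).
Flow = −∇h = (-0.006512 east, +0.01116 north), which points northwest.

NW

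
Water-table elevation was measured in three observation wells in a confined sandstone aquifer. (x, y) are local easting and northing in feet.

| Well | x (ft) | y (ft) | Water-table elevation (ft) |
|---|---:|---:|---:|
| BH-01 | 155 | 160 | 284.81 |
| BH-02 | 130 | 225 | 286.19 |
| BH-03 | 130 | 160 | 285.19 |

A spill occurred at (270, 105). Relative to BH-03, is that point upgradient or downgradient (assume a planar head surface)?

Three-point gradient (reference BH-01): Δ to BH-02 = (-25, 65, +1.38), Δ to BH-03 = (-25, 0, +0.38).
∂h/∂x = -0.01520, ∂h/∂y = +0.01538 (det = 1625).
Head at (270, 105) = 284.81 + (-0.01520)·(115) + (+0.01538)·(-55) = 282.22 ft.
That is lower than the 285.19 ft at BH-03, so the point is downgradient.

downgradient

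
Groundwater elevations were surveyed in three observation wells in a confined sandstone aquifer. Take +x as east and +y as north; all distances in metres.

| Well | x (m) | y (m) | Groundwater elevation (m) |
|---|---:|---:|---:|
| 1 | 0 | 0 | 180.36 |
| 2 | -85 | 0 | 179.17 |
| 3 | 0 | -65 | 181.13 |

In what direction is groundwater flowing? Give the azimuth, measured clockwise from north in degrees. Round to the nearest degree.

∂h/∂x = (179.17 − 180.36) / (-85 − 0) = +0.01400
∂h/∂y = (181.13 − 180.36) / (-65 − 0) = -0.01185
Flow direction (−∇h) has components (-0.01400 E, +0.01185 N).
Azimuth = atan2(E, N) = atan2(-0.01400, +0.01185) = 310.2° ≈ 310°.

310°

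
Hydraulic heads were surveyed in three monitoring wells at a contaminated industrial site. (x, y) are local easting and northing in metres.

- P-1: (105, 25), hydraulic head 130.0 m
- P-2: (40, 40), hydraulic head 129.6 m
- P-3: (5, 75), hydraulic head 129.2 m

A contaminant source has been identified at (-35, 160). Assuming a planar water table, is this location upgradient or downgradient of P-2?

Taking P-1 as reference: P-2−P-1 = (-65, 15, -0.4); P-3−P-1 = (-100, 50, -0.8).
Solve a·Δx + b·Δy = Δh: det = (-65)·50 − (-100)·15 = -1750.
∂h/∂x = [(-0.4)·50 − (-0.8)·15] / -1750 = +0.004571
∂h/∂y = [(-65)·(-0.8) − (-100)·(-0.4)] / -1750 = -0.006857
Head at (-35, 160) = 130.0 + (+0.004571)·(-140) + (-0.006857)·(135) = 128.43 m.
That is lower than the 129.6 m at P-2, so the point is downgradient.

downgradient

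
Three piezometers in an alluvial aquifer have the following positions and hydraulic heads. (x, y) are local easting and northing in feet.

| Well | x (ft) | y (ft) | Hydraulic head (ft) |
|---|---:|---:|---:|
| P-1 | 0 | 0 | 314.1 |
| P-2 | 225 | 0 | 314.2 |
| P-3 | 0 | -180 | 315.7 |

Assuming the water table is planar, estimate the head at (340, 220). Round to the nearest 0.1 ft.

312.3 ft

∂h/∂x = (314.2 − 314.1) / (225 − 0) = +0.0004444
∂h/∂y = (315.7 − 314.1) / (-180 − 0) = -0.008889
h(340, 220) = 314.1 + (+0.0004444)·(340) + (-0.008889)·(220) = 314.1 +0.151 -1.956 = 312.296 ft.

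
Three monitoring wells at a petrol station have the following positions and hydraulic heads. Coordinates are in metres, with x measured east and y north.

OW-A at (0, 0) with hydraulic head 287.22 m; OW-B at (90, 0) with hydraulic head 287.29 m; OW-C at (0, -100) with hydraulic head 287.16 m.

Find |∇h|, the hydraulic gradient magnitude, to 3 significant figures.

0.000982

∂h/∂x = (287.29 − 287.22) / (90 − 0) = +0.0007778
∂h/∂y = (287.16 − 287.22) / (-100 − 0) = +0.0006000
|∇h| = √(0.0007778² + 0.0006000²) = 0.0009823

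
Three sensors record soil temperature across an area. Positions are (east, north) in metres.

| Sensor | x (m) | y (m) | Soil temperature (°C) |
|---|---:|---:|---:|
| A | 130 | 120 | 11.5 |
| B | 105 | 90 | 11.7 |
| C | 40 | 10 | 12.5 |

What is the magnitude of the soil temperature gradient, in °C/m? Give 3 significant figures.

Taking A as reference: B−A = (-25, -30, +0.2); C−A = (-90, -110, +1.0).
Determinant of the coordinate differences = (-25)·(-110) − (-90)·(-30) = 50.
∂T/∂x = [(+0.2)·(-110) − (+1.0)·(-30)] / 50 = +0.1600
∂T/∂y = [(-25)·(+1.0) − (-90)·(+0.2)] / 50 = -0.1400
|∇f| = √(0.1600² + -0.1400²) = 0.2126 °C/m

0.213 °C/m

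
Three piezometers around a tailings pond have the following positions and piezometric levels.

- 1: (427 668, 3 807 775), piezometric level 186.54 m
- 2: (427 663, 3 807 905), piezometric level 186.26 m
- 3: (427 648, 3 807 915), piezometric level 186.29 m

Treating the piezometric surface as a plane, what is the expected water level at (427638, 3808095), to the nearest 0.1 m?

With h = a·x + b·y + c and 1 as origin, the differences give:
  (-5)·a + 130·b = -0.28
  (-20)·a + 140·b = -0.25
Eliminate b (×140 and ×130, subtract): 1900·a = -6.700 → a = ∂h/∂x = -0.003526
Back-substitute: b = ∂h/∂y = -0.002289.
h(427638, 3808095) = 186.54 + (-0.003526)·(-30) + (-0.002289)·(320) = 186.54 +0.106 -0.733 = 185.913 m.

185.9 m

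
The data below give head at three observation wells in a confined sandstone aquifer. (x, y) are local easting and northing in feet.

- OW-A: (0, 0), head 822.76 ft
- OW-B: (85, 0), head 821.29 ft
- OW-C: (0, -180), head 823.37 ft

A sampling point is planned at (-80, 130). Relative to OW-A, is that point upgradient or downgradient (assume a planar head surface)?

∂h/∂x = (821.29 − 822.76) / (85 − 0) = -0.01729
∂h/∂y = (823.37 − 822.76) / (-180 − 0) = -0.003389
Head at (-80, 130) = 822.76 + (-0.01729)·(-80) + (-0.003389)·(130) = 823.70 ft.
That is higher than the 822.76 ft at OW-A, so the point is upgradient.

upgradient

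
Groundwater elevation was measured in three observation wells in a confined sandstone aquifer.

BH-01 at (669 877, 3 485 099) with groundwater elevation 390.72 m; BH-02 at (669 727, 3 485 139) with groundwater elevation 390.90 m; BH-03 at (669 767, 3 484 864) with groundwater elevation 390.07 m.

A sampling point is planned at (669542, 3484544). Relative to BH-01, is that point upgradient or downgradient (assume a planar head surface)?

Three-point gradient (reference BH-01): Δ to BH-02 = (-150, 40, +0.18), Δ to BH-03 = (-110, -235, -0.65).
∂h/∂x = -0.0004111, ∂h/∂y = +0.002958 (det = 39650).
Head at (669542, 3484544) = 390.72 + (-0.0004111)·(-335) + (+0.002958)·(-555) = 389.22 m.
That is lower than the 390.72 m at BH-01, so the point is downgradient.

downgradient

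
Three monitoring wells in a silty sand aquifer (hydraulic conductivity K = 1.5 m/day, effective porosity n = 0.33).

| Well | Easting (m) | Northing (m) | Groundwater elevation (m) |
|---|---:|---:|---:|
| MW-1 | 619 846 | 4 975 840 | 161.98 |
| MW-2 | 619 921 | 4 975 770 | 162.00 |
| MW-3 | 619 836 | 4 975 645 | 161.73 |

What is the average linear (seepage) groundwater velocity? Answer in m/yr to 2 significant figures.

With h = a·x + b·y + c and MW-1 as origin, the differences give:
  75·a + (-70)·b = +0.02
  (-10)·a + (-195)·b = -0.25
Eliminate b (×(-195) and ×(-70), subtract): -15325·a = -21.400 → a = ∂h/∂x = +0.001396
Back-substitute: b = ∂h/∂y = +0.001210.
|∇h| = √(0.001396² + 0.001210²) = 0.001847
Seepage velocity v = K·i/n = 1.5 × 0.001847 / 0.33 = 0.008395 m/day = 3.066 m/yr.

3.1 m/yr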